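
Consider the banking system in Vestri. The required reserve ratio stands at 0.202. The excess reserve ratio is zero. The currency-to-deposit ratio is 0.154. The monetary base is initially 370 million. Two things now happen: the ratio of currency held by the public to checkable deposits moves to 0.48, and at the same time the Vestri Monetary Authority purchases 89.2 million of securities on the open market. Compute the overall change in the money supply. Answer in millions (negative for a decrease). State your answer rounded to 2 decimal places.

-202.88 million

Before: m₁ = (1 + 0.154) / (0.202 + 0.154) ≈ 3.241573, MB₁ = 370, so M₁ = 3.241573 × 370 ≈ 1199.382 million.
After: m₂ = (1 + 0.48) / (0.202 + 0.48) ≈ 2.170088, MB₂ = 370 + 89.2 = 459.2, so M₂ = 2.170088 × 459.2 ≈ 996.5044 million.
ΔM = M₂ − M₁ = 996.5044 − 1199.382 = -202.8776 million.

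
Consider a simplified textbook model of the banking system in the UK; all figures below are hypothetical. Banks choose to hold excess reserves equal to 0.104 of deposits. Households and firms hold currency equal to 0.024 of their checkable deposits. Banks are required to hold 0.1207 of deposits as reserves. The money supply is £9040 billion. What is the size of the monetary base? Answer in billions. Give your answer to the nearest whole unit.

The money multiplier is m = (1 + c) / (rr + e + c) = (1 + 0.024) / (0.1207 + 0.104 + 0.024) ≈ 4.11741.
MB = M / m = 9040 / 4.11741 ≈ 2195.555 billion.

£2196 billion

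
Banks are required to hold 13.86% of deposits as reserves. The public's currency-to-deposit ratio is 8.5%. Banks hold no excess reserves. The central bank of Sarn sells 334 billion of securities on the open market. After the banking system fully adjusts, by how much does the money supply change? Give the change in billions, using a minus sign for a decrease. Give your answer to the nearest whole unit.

The money multiplier is m = (1 + c) / (rr + c) = (1 + 0.085) / (0.1386 + 0.085) ≈ 4.8524.
The sale removes 334 billion of base, so ΔM = m × ΔMB = 4.8524 × (−334) = -1620.7016 billion.

-1621 billion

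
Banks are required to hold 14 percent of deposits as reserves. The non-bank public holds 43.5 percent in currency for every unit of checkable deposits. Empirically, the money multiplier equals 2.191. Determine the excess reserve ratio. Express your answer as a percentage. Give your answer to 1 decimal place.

8.0%

Using m = 2.191. Since m = (1 + c)/(c + rr + e), the denominator satisfies c + rr + e = (1 + c)/m = (1 + 0.435) / 2.191 ≈ 0.654952.
With c = 0.435 and rr = 0.14, the excess reserve ratio is 0.654952 − 0.435 − 0.14 = 0.079952.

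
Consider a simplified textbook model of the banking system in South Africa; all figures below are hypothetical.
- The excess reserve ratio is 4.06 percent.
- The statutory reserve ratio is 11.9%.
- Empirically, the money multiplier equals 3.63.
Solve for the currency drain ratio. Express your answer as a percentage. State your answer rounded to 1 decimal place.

16.0%

Using m = 3.63. From m = (1 + c)/(c + rr + e), rearranging gives 1 + c = m·(c + rr + e), so c·(1 − m) = m·(rr + e) − 1.
Hence c = [m·(rr + e) − 1]/(1 − m) = [3.63 × (0.119 + 0.0406) − 1] / (1 − 3.63) ≈ 0.159944.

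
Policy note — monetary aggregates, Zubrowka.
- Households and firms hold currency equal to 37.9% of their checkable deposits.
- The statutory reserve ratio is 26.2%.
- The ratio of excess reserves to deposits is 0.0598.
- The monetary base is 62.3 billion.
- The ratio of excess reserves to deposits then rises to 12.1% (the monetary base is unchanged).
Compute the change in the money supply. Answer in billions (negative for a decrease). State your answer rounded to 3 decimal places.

-9.846 billion

Initially m₁ = (1 + 0.379) / (0.262 + 0.0598 + 0.379) ≈ 1.967751, so M₁ = 1.967751 × 62.3 ≈ 122.5909 billion.
After the change m₂ = (1 + 0.379) / (0.262 + 0.121 + 0.379) ≈ 1.809711, so M₂ = 1.809711 × 62.3 ≈ 112.745 billion.
ΔM = M₂ − M₁ = 112.745 − 122.5909 = -9.8459 billion.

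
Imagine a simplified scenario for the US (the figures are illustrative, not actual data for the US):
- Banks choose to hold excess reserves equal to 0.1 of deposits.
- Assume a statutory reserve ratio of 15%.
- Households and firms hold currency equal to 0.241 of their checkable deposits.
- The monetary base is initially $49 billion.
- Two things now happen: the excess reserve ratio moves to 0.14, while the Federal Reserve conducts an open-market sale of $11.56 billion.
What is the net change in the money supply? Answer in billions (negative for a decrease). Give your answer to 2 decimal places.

Before: m₁ = (1 + 0.241) / (0.15 + 0.1 + 0.241) ≈ 2.52749, MB₁ = 49, so M₁ = 2.52749 × 49 ≈ 123.847 billion.
After: m₂ = (1 + 0.241) / (0.15 + 0.14 + 0.241) ≈ 2.33710, MB₂ = 49 − 11.56 = 37.44, so M₂ = 2.33710 × 37.44 ≈ 87.501 billion.
ΔM = M₂ − M₁ = 87.501 − 123.847 = -36.346 billion.

-36.35 billion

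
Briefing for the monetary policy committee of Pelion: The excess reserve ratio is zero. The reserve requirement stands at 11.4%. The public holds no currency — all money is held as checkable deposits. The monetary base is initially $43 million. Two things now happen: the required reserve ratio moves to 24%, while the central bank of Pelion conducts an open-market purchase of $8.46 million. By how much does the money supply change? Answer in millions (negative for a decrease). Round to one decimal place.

Before: m₁ = 1 / (0.114) ≈ 8.7719, MB₁ = 43, so M₁ = 8.7719 × 43 = 377.1917 million.
After: m₂ = 1 / (0.24) ≈ 4.1667, MB₂ = 43 + 8.46 = 51.46, so M₂ = 4.1667 × 51.46 ≈ 214.4184 million.
ΔM = M₂ − M₁ = 214.4184 − 377.1917 = -162.7733 million.

-162.8 million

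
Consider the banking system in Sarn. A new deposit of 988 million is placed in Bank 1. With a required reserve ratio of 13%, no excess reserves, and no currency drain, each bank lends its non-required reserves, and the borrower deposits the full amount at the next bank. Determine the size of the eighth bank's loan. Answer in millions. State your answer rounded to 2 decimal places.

Each bank lends a fraction (1 − rr) = 0.8700 of the deposit it receives, so Bank 8 receives 988·0.8700^7 and lends 988·0.8700^8 ≈ 324.2731 million.

324.27 million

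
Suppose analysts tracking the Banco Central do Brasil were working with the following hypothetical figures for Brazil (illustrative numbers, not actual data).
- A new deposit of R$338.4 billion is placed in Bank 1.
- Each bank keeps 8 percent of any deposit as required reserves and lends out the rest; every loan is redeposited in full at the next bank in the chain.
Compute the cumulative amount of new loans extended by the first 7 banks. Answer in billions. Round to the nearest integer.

Bank i lends (1 − rr)^i of the original deposit: Bank 1 lends 338.4·0.9200 = 311.3280, Bank 2 lends 338.4·0.9200² ≈ 286.4218, and so on.
Summing a geometric series: total = 338.4·[0.9200·(1 − 0.9200^7) / (1 − 0.9200)] ≈ 1720.6842 billion.

R$1721 billion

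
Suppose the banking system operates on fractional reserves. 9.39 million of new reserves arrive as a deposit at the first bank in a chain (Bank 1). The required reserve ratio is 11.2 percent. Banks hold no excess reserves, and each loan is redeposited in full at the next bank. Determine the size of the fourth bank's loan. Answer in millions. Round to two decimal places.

Each bank lends a fraction (1 − rr) = 0.8880 of the deposit it receives, so Bank 4 receives 9.39·0.8880^3 and lends 9.39·0.8880^4 ≈ 5.8387 million.

5.84 million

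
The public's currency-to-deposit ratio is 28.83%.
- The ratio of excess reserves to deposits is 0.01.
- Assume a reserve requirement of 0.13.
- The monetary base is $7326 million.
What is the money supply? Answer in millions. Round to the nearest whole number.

$22036 million

The money multiplier is m = (1 + c) / (rr + e + c) = (1 + 0.2883) / (0.13 + 0.01 + 0.2883) ≈ 3.00794.
So M = m × MB = 3.00794 × 7326 ≈ 22036.1684 million.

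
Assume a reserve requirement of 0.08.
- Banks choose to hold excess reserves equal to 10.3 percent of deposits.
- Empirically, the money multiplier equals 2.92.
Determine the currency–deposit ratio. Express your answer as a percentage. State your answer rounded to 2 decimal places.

24.25%

Using m = 2.92. From m = (1 + c)/(c + rr + e), rearranging gives 1 + c = m·(c + rr + e), so c·(1 − m) = m·(rr + e) − 1.
Hence c = [m·(rr + e) − 1]/(1 − m) = [2.92 × (0.08 + 0.103) − 1] / (1 − 2.92) ≈ 0.242521.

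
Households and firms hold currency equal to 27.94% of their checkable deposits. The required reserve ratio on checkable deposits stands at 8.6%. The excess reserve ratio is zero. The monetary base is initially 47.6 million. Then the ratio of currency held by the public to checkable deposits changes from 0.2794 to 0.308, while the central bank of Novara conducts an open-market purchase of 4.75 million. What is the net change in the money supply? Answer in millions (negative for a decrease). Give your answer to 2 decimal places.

7.13 million

Before: m₁ = (1 + 0.2794) / (0.086 + 0.2794) ≈ 3.50137, MB₁ = 47.6, so M₁ = 3.50137 × 47.6 ≈ 166.6652 million.
After: m₂ = (1 + 0.308) / (0.086 + 0.308) ≈ 3.31980, MB₂ = 47.6 + 4.75 = 52.35, so M₂ = 3.31980 × 52.35 ≈ 173.7915 million.
ΔM = M₂ − M₁ = 173.7915 − 166.6652 = 7.1263 million.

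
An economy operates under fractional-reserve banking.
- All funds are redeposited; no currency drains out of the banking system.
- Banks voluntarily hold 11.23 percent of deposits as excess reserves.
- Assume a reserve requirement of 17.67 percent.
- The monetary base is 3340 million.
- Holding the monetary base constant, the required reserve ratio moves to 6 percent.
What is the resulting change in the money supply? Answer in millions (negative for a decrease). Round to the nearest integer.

Initially m₁ = 1 / (0.1767 + 0.1123) ≈ 3.46021, so M₁ = 3.46021 × 3340 = 11557.1014 million.
After the change m₂ = 1 / (0.06 + 0.1123) ≈ 5.80383, so M₂ = 5.80383 × 3340 = 19384.7922 million.
ΔM = M₂ − M₁ = 19384.7922 − 11557.1014 = 7827.6908 million.

7828 million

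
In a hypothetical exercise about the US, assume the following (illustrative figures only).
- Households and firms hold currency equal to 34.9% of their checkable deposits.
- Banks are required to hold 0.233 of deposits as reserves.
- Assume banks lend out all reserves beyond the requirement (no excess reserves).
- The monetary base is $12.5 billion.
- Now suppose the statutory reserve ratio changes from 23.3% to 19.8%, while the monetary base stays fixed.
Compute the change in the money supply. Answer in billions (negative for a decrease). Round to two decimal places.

$1.85 billion

Initially m₁ = (1 + 0.349) / (0.233 + 0.349) ≈ 2.31787, so M₁ = 2.31787 × 12.5 ≈ 28.9734 billion.
After the change m₂ = (1 + 0.349) / (0.198 + 0.349) ≈ 2.46618, so M₂ = 2.46618 × 12.5 ≈ 30.8272 billion.
ΔM = M₂ − M₁ = 30.8272 − 28.9734 = 1.8538 billion.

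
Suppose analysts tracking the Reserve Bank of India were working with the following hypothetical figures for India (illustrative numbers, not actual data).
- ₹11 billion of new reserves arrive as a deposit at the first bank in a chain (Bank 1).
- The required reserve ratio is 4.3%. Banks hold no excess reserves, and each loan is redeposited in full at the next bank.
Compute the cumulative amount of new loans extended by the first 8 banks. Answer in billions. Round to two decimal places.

₹72.57 billion

Bank i lends (1 − rr)^i of the original deposit: Bank 1 lends 11·0.9570 = 10.5270, Bank 2 lends 11·0.9570² ≈ 10.0743, and so on.
Summing a geometric series: total = 11·[0.9570·(1 − 0.9570^8) / (1 − 0.9570)] ≈ 72.5749 billion.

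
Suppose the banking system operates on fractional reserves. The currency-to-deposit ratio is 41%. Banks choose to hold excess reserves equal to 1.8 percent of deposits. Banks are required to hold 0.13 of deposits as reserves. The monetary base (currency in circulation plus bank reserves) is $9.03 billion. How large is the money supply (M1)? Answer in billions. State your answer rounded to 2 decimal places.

The money multiplier is m = (1 + c) / (rr + e + c) = (1 + 0.41) / (0.13 + 0.018 + 0.41) ≈ 2.5269.
So M = m × MB = 2.5269 × 9.03 ≈ 22.8179 billion.

$22.82 billion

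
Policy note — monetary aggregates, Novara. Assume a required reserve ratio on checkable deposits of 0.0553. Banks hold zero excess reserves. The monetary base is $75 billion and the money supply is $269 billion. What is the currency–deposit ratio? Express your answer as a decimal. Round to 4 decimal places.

Using m = M/MB = 269/75 ≈ 3.586667. From m = (1 + c)/(c + rr + e), rearranging gives 1 + c = m·(c + rr + e), so c·(1 − m) = m·(rr + e) − 1.
Hence c = [m·(rr + e) − 1]/(1 − m) = [3.586667 × (0.0553 + 0) − 1] / (1 − 3.586667) ≈ 0.309919.

0.3099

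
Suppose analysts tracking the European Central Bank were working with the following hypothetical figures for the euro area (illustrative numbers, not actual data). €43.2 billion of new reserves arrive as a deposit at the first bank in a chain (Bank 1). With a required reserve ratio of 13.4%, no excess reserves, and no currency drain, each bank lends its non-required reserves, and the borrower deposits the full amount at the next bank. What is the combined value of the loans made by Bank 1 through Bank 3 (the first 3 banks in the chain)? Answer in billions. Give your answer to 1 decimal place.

Bank i lends (1 − rr)^i of the original deposit: Bank 1 lends 43.2·0.8660 = 37.4112, Bank 2 lends 43.2·0.8660² ≈ 32.3981, and so on.
Summing a geometric series: total = 43.2·[0.8660·(1 − 0.8660^3) / (1 − 0.8660)] ≈ 97.8661 billion.

€97.9 billion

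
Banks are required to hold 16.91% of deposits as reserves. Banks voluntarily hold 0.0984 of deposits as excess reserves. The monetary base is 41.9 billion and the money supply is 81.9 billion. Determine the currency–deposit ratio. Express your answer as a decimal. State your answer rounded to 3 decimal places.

Using m = M/MB = 81.9/41.9 ≈ 1.954654. From m = (1 + c)/(c + rr + e), rearranging gives 1 + c = m·(c + rr + e), so c·(1 − m) = m·(rr + e) − 1.
Hence c = [m·(rr + e) − 1]/(1 − m) = [1.954654 × (0.1691 + 0.0984) − 1] / (1 − 1.954654) ≈ 0.499794.

0.500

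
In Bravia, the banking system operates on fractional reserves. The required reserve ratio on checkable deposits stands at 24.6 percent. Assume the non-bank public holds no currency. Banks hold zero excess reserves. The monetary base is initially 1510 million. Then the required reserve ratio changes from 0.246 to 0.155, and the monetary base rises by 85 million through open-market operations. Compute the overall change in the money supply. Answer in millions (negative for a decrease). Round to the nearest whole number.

4152 million

Before: m₁ = 1 / (0.246) ≈ 4.06504, MB₁ = 1510, so M₁ = 4.06504 × 1510 = 6138.2104 million.
After: m₂ = 1 / (0.155) ≈ 6.45161, MB₂ = 1510 + 85 = 1595, so M₂ = 6.45161 × 1595 ≈ 10290.3179 million.
ΔM = M₂ − M₁ = 10290.3179 − 6138.2104 = 4152.1075 million.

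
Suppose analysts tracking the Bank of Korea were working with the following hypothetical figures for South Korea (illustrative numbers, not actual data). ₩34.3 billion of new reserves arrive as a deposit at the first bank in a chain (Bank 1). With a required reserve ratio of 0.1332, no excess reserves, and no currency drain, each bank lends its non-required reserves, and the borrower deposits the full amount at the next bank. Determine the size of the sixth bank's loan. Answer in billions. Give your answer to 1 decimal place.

Each bank lends a fraction (1 − rr) = 0.8668 of the deposit it receives, so Bank 6 receives 34.3·0.8668^5 and lends 34.3·0.8668^6 ≈ 14.5481 billion.

₩14.5 billion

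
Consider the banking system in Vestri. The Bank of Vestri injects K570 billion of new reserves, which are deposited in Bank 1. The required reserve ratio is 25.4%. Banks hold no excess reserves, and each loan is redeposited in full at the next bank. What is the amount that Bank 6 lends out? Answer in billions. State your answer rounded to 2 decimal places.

Each bank lends a fraction (1 − rr) = 0.7460 of the deposit it receives, so Bank 6 receives 570·0.7460^5 and lends 570·0.7460^6 ≈ 98.2444 billion.

K98.24 billion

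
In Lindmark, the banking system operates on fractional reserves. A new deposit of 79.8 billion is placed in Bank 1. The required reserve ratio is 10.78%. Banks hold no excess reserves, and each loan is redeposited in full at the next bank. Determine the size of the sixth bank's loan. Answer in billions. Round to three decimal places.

40.251 billion

Each bank lends a fraction (1 − rr) = 0.8922 of the deposit it receives, so Bank 6 receives 79.8·0.8922^5 and lends 79.8·0.8922^6 ≈ 40.2510 billion.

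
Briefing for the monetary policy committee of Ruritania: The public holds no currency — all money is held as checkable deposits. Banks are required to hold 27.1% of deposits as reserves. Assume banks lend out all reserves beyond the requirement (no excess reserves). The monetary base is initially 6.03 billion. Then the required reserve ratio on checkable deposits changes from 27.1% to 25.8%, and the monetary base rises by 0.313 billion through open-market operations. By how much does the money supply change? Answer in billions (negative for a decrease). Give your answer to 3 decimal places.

Before: m₁ = 1 / (0.271) ≈ 3.69004, MB₁ = 6.03, so M₁ = 3.69004 × 6.03 ≈ 22.2509 billion.
After: m₂ = 1 / (0.258) ≈ 3.87597, MB₂ = 6.03 + 0.313 = 6.343, so M₂ = 3.87597 × 6.343 ≈ 24.5853 billion.
ΔM = M₂ − M₁ = 24.5853 − 22.2509 = 2.3344 billion.

2.334 billion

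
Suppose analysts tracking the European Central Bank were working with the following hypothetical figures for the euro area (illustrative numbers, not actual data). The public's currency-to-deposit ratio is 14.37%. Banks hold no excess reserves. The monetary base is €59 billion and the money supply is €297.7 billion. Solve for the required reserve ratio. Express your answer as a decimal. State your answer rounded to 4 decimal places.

0.0830

Using m = M/MB = 297.7/59 ≈ 5.045763. Since m = (1 + c)/(c + rr + e), the denominator satisfies c + rr + e = (1 + c)/m = (1 + 0.1437) / 5.045763 ≈ 0.226665.
With c = 0.1437 and e = 0, the required reserve ratio is 0.226665 − 0.1437 − 0 = 0.082965.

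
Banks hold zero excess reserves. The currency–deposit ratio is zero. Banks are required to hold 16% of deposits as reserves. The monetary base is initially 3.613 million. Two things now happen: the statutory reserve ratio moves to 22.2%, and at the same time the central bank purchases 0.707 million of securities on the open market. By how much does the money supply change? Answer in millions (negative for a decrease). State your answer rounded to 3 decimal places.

-3.122 million

Before: m₁ = 1 / (0.16) = 6.25, MB₁ = 3.613, so M₁ = 6.25 × 3.613 ≈ 22.5813 million.
After: m₂ = 1 / (0.222) ≈ 4.50450, MB₂ = 3.613 + 0.707 = 4.32, so M₂ = 4.50450 × 4.32 ≈ 19.4594 million.
ΔM = M₂ − M₁ = 19.4594 − 22.5813 = -3.1219 million.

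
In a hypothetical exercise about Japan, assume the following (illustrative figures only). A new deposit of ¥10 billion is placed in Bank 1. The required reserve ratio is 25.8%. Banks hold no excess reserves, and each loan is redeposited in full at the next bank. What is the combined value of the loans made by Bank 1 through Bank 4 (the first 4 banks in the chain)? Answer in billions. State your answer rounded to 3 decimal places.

¥20.042 billion

Bank i lends (1 − rr)^i of the original deposit: Bank 1 lends 10·0.7420 = 7.4200, Bank 2 lends 10·0.7420² ≈ 5.5056, and so on.
Summing a geometric series: total = 10·[0.7420·(1 − 0.7420^4) / (1 − 0.7420)] ≈ 20.0420 billion.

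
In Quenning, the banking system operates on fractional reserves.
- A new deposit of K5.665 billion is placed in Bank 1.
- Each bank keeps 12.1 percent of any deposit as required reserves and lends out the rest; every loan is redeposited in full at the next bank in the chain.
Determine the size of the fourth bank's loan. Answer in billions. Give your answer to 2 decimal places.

Each bank lends a fraction (1 − rr) = 0.8790 of the deposit it receives, so Bank 4 receives 5.665·0.8790^3 and lends 5.665·0.8790^4 ≈ 3.3819 billion.

K3.38 billion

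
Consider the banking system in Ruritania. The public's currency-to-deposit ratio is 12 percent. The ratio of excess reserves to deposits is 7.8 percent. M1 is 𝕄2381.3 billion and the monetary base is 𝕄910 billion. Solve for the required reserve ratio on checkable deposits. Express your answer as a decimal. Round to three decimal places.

Using m = M/MB = 2381.3/910 ≈ 2.616813. Since m = (1 + c)/(c + rr + e), the denominator satisfies c + rr + e = (1 + c)/m = (1 + 0.12) / 2.616813 ≈ 0.428002.
With c = 0.12 and e = 0.078, the required reserve ratio on checkable deposits is 0.428002 − 0.12 − 0.078 = 0.230002.

0.230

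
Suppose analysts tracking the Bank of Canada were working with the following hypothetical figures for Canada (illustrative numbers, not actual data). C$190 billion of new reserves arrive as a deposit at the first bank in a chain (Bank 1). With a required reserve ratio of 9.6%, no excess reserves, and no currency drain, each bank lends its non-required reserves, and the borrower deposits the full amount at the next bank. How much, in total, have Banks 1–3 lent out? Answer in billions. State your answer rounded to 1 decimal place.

Bank i lends (1 − rr)^i of the original deposit: Bank 1 lends 190·0.9040 = 171.7600, Bank 2 lends 190·0.9040² ≈ 155.2710, and so on.
Summing a geometric series: total = 190·[0.9040·(1 − 0.9040^3) / (1 − 0.9040)] ≈ 467.3961 billion.

C$467.4 billion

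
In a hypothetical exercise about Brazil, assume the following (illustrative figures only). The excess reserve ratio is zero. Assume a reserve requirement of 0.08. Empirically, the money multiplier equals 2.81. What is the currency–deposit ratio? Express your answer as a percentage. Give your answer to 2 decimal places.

42.83%

Using m = 2.81. From m = (1 + c)/(c + rr + e), rearranging gives 1 + c = m·(c + rr + e), so c·(1 − m) = m·(rr + e) − 1.
Hence c = [m·(rr + e) − 1]/(1 − m) = [2.81 × (0.08 + 0) − 1] / (1 − 2.81) ≈ 0.428287.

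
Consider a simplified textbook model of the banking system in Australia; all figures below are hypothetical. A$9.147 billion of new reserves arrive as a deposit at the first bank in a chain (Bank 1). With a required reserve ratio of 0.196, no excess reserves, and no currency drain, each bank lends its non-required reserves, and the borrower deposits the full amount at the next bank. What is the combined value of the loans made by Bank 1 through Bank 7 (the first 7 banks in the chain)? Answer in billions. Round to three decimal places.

A$29.373 billion

Bank i lends (1 − rr)^i of the original deposit: Bank 1 lends 9.147·0.8040 ≈ 7.3542, Bank 2 lends 9.147·0.8040² ≈ 5.9128, and so on.
Summing a geometric series: total = 9.147·[0.8040·(1 − 0.8040^7) / (1 − 0.8040)] ≈ 29.3730 billion.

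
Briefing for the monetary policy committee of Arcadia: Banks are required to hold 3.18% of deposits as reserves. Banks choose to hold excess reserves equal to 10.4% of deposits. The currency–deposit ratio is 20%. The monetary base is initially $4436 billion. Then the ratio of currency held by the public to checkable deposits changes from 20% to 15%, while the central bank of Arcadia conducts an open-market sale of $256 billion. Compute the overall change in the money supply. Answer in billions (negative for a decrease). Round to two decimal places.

Before: m₁ = (1 + 0.2) / (0.0318 + 0.104 + 0.2) ≈ 3.5735557, MB₁ = 4436, so M₁ = 3.5735557 × 4436 ≈ 15852.2931 billion.
After: m₂ = (1 + 0.15) / (0.0318 + 0.104 + 0.15) ≈ 4.0237929, MB₂ = 4436 − 256 = 4180, so M₂ = 4.0237929 × 4180 ≈ 16819.4543 billion.
ΔM = M₂ − M₁ = 16819.4543 − 15852.2931 = 967.1612 billion.

$967.16 billion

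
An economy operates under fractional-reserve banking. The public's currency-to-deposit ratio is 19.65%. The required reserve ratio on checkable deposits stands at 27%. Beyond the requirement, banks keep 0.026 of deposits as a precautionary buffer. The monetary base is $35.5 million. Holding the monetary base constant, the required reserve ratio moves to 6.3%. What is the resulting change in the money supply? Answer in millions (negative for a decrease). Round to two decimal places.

$62.53 million

Initially m₁ = (1 + 0.1965) / (0.27 + 0.026 + 0.1965) ≈ 2.42944, so M₁ = 2.42944 × 35.5 ≈ 86.2451 million.
After the change m₂ = (1 + 0.1965) / (0.063 + 0.026 + 0.1965) ≈ 4.19089, so M₂ = 4.19089 × 35.5 ≈ 148.7766 million.
ΔM = M₂ − M₁ = 148.7766 − 86.2451 = 62.5315 million.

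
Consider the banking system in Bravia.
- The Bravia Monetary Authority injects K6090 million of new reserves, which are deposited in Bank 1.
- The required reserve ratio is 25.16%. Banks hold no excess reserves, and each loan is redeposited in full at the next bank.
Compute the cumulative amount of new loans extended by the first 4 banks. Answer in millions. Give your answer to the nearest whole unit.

Bank i lends (1 − rr)^i of the original deposit: Bank 1 lends 6090·0.7484 = 4557.7560, Bank 2 lends 6090·0.7484² ≈ 3411.0246, and so on.
Summing a geometric series: total = 6090·[0.7484·(1 − 0.7484^4) / (1 − 0.7484)] ≈ 12432.1150 million.

K12432 million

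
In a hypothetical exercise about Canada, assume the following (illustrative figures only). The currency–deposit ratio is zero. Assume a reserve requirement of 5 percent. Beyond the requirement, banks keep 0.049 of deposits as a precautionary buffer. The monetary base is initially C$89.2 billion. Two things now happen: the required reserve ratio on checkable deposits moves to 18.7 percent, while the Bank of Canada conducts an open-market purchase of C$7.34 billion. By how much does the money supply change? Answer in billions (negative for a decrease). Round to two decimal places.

-491.94 billion

Before: m₁ = 1 / (0.05 + 0.049) ≈ 10.10101, MB₁ = 89.2, so M₁ = 10.10101 × 89.2 ≈ 901.0101 billion.
After: m₂ = 1 / (0.187 + 0.049) ≈ 4.23729, MB₂ = 89.2 + 7.34 = 96.54, so M₂ = 4.23729 × 96.54 ≈ 409.068 billion.
ΔM = M₂ − M₁ = 409.068 − 901.0101 = -491.9421 billion.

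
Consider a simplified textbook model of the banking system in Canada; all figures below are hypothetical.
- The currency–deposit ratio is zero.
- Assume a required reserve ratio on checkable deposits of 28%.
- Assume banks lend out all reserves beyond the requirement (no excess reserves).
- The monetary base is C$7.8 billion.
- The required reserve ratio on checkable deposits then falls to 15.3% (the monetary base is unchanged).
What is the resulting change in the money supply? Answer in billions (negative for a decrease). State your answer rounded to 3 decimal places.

Initially m₁ = 1 / (0.28) ≈ 3.57143, so M₁ = 3.57143 × 7.8 ≈ 27.8572 billion.
After the change m₂ = 1 / (0.153) ≈ 6.53595, so M₂ = 6.53595 × 7.8 ≈ 50.9804 billion.
ΔM = M₂ − M₁ = 50.9804 − 27.8572 = 23.1232 billion.

C$23.123 billion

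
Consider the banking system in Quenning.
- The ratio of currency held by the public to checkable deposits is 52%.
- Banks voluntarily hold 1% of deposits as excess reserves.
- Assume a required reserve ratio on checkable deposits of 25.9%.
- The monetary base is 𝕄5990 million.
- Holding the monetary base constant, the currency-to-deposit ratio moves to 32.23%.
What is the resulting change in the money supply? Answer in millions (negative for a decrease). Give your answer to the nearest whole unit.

Initially m₁ = (1 + 0.52) / (0.259 + 0.01 + 0.52) ≈ 1.92649, so M₁ = 1.92649 × 5990 = 11539.6751 million.
After the change m₂ = (1 + 0.3223) / (0.259 + 0.01 + 0.3223) ≈ 2.23626, so M₂ = 2.23626 × 5990 = 13395.1974 million.
ΔM = M₂ − M₁ = 13395.1974 − 11539.6751 = 1855.5223 million.

𝕄1856 million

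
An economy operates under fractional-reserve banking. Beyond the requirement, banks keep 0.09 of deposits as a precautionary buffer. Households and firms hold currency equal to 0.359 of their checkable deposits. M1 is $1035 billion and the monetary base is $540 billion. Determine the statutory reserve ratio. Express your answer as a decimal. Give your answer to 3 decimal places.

Using m = M/MB = 1035/540 ≈ 1.916667. Since m = (1 + c)/(c + rr + e), the denominator satisfies c + rr + e = (1 + c)/m = (1 + 0.359) / 1.916667 ≈ 0.709043.
With c = 0.359 and e = 0.09, the statutory reserve ratio is 0.709043 − 0.359 − 0.09 = 0.260043.

0.260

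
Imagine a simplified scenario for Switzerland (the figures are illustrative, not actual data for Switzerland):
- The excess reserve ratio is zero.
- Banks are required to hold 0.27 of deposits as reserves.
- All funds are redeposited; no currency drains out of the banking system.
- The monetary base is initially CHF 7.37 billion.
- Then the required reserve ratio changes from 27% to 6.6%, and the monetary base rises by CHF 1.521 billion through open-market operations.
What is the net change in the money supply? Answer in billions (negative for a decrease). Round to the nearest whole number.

Before: m₁ = 1 / (0.27) ≈ 3.7037, MB₁ = 7.37, so M₁ = 3.7037 × 7.37 ≈ 27.2963 billion.
After: m₂ = 1 / (0.066) ≈ 15.1515, MB₂ = 7.37 + 1.521 = 8.891, so M₂ = 15.1515 × 8.891 ≈ 134.712 billion.
ΔM = M₂ − M₁ = 134.712 − 27.2963 = 107.4157 billion.

CHF 107 billion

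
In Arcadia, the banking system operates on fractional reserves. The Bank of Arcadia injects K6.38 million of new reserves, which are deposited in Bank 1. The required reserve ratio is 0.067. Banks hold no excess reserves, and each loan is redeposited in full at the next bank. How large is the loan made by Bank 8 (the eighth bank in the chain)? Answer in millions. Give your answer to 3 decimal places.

Each bank lends a fraction (1 − rr) = 0.9330 of the deposit it receives, so Bank 8 receives 6.38·0.9330^7 and lends 6.38·0.9330^8 ≈ 3.6633 million.

K3.663 million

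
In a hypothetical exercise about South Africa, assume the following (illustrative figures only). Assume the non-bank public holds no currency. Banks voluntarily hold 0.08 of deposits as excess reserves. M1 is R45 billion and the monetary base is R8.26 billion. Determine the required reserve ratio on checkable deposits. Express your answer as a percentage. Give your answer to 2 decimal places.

10.36%

Using m = M/MB = 45/8.26 ≈ 5.447942. Since m = (1 + c)/(c + rr + e), the denominator satisfies c + rr + e = (1 + c)/m = (1 + 0) / 5.447942 ≈ 0.183556.
With c = 0 and e = 0.08, the required reserve ratio on checkable deposits is 0.183556 − 0 − 0.08 = 0.103556.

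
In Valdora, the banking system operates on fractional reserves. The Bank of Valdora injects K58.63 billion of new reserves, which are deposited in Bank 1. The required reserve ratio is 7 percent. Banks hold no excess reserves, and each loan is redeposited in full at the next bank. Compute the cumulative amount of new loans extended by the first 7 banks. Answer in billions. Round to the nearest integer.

Bank i lends (1 − rr)^i of the original deposit: Bank 1 lends 58.63·0.9300 = 54.5259, Bank 2 lends 58.63·0.9300² ≈ 50.7091, and so on.
Summing a geometric series: total = 58.63·[0.9300·(1 − 0.9300^7) / (1 − 0.9300)] ≈ 310.2517 billion.

K310 billion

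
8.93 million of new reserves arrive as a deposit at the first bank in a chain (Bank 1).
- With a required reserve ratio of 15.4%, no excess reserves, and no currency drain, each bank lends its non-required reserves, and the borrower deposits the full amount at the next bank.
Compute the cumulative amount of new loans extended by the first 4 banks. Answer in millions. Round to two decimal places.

23.93 million

Bank i lends (1 − rr)^i of the original deposit: Bank 1 lends 8.93·0.8460 ≈ 7.5548, Bank 2 lends 8.93·0.8460² ≈ 6.3913, and so on.
Summing a geometric series: total = 8.93·[0.8460·(1 − 0.8460^4) / (1 − 0.8460)] ≈ 23.9276 million.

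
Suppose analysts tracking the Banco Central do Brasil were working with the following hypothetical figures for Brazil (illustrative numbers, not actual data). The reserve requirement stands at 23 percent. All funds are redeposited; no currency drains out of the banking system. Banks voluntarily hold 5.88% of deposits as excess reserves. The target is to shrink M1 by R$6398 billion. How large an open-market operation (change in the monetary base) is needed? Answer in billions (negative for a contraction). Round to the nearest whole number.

The money multiplier is m = 1 / (rr + e) = 1 / (0.23 + 0.0588) ≈ 3.46260.
ΔMB = ΔM / m = (−6398) / 3.46260 ≈ -1847.7445 billion.

-1848 billion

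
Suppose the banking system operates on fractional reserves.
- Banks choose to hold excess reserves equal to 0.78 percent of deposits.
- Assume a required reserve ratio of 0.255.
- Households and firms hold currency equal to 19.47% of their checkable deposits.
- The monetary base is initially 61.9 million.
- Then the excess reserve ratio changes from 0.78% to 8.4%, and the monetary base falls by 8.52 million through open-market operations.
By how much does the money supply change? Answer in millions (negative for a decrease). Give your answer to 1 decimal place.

Before: m₁ = (1 + 0.1947) / (0.255 + 0.0078 + 0.1947) ≈ 2.6114, MB₁ = 61.9, so M₁ = 2.6114 × 61.9 ≈ 161.6457 million.
After: m₂ = (1 + 0.1947) / (0.255 + 0.084 + 0.1947) ≈ 2.2385, MB₂ = 61.9 − 8.52 = 53.38, so M₂ = 2.2385 × 53.38 ≈ 119.4911 million.
ΔM = M₂ − M₁ = 119.4911 − 161.6457 = -42.1546 million.

-42.2 million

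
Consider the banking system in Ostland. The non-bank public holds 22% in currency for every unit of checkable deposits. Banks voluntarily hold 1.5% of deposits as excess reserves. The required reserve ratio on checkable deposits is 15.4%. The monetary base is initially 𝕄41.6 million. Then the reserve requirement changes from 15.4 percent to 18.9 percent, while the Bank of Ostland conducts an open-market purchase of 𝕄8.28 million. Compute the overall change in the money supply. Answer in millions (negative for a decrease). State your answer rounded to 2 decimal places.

𝕄13.05 million

Before: m₁ = (1 + 0.22) / (0.154 + 0.015 + 0.22) ≈ 3.13625, MB₁ = 41.6, so M₁ = 3.13625 × 41.6 = 130.468 million.
After: m₂ = (1 + 0.22) / (0.189 + 0.015 + 0.22) ≈ 2.87736, MB₂ = 41.6 + 8.28 = 49.88, so M₂ = 2.87736 × 49.88 ≈ 143.5227 million.
ΔM = M₂ − M₁ = 143.5227 − 130.468 = 13.0547 million.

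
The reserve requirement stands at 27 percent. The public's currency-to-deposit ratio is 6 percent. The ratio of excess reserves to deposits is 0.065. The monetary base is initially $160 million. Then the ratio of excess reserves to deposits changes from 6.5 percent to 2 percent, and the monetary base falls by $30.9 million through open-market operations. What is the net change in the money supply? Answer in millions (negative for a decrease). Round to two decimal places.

-38.38 million

Before: m₁ = (1 + 0.06) / (0.27 + 0.065 + 0.06) ≈ 2.683544, MB₁ = 160, so M₁ = 2.683544 × 160 ≈ 429.367 million.
After: m₂ = (1 + 0.06) / (0.27 + 0.02 + 0.06) ≈ 3.028571, MB₂ = 160 − 30.9 = 129.1, so M₂ = 3.028571 × 129.1 ≈ 390.9885 million.
ΔM = M₂ − M₁ = 390.9885 − 429.367 = -38.3785 million.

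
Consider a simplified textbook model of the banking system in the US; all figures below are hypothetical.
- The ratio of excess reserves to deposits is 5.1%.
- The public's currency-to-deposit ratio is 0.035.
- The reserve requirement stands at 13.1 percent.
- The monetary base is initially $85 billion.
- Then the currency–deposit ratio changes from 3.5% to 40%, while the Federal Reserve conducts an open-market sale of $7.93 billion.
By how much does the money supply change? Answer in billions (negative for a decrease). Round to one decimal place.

-220.0 billion

Before: m₁ = (1 + 0.035) / (0.131 + 0.051 + 0.035) ≈ 4.7696, MB₁ = 85, so M₁ = 4.7696 × 85 = 405.416 billion.
After: m₂ = (1 + 0.4) / (0.131 + 0.051 + 0.4) ≈ 2.4055, MB₂ = 85 − 7.93 = 77.07, so M₂ = 2.4055 × 77.07 ≈ 185.3919 billion.
ΔM = M₂ − M₁ = 185.3919 − 405.416 = -220.0241 billion.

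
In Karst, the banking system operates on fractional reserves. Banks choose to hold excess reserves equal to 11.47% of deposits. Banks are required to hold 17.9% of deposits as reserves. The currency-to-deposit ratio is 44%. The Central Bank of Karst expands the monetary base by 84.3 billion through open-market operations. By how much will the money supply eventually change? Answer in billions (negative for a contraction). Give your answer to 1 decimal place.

165.5 billion

The money multiplier is m = (1 + c) / (rr + e + c) = (1 + 0.44) / (0.179 + 0.1147 + 0.44) ≈ 1.9627.
The purchase adds 84.3 billion of base, so ΔM = m × ΔMB = 1.9627 × (+84.3) ≈ 165.4556 billion.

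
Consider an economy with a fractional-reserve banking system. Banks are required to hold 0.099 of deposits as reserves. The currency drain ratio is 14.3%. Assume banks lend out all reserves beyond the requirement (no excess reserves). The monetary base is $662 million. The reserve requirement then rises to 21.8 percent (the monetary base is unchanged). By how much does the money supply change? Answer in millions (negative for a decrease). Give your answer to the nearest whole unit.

-1031 million

Initially m₁ = (1 + 0.143) / (0.099 + 0.143) ≈ 4.7231, so M₁ = 4.7231 × 662 = 3126.6922 million.
After the change m₂ = (1 + 0.143) / (0.218 + 0.143) ≈ 3.1662, so M₂ = 3.1662 × 662 = 2096.0244 million.
ΔM = M₂ − M₁ = 2096.0244 − 3126.6922 = -1030.6678 million.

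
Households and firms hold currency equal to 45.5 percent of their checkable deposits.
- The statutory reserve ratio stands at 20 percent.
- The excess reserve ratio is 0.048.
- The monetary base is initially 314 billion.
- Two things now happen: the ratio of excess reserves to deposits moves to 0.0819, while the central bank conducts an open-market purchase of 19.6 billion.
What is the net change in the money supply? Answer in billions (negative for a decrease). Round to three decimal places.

8.803 billion

Before: m₁ = (1 + 0.455) / (0.2 + 0.048 + 0.455) ≈ 2.0697013, MB₁ = 314, so M₁ = 2.0697013 × 314 ≈ 649.8862 billion.
After: m₂ = (1 + 0.455) / (0.2 + 0.0819 + 0.455) ≈ 1.9744877, MB₂ = 314 + 19.6 = 333.6, so M₂ = 1.9744877 × 333.6 ≈ 658.6891 billion.
ΔM = M₂ − M₁ = 658.6891 − 649.8862 = 8.8029 billion.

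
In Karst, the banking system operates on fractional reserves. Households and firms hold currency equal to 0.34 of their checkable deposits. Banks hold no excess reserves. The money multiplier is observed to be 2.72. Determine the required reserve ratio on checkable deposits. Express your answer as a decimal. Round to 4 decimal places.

0.1526

Using m = 2.72. Since m = (1 + c)/(c + rr + e), the denominator satisfies c + rr + e = (1 + c)/m = (1 + 0.34) / 2.72 ≈ 0.492647.
With c = 0.34 and e = 0, the required reserve ratio on checkable deposits is 0.492647 − 0.34 − 0 = 0.152647.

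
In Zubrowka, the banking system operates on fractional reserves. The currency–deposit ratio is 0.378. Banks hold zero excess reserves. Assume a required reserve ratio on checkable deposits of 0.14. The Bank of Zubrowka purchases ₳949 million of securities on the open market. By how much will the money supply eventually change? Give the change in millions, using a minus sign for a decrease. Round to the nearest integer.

The money multiplier is m = (1 + c) / (rr + c) = (1 + 0.378) / (0.14 + 0.378) ≈ 2.6602.
The purchase adds 949 million of base, so ΔM = m × ΔMB = 2.6602 × (+949) = 2524.5298 million.

₳2525 million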